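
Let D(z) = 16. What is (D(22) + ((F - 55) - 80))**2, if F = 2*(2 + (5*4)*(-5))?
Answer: 99225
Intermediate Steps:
F = -196 (F = 2*(2 + 20*(-5)) = 2*(2 - 100) = 2*(-98) = -196)
(D(22) + ((F - 55) - 80))**2 = (16 + ((-196 - 55) - 80))**2 = (16 + (-251 - 80))**2 = (16 - 331)**2 = (-315)**2 = 99225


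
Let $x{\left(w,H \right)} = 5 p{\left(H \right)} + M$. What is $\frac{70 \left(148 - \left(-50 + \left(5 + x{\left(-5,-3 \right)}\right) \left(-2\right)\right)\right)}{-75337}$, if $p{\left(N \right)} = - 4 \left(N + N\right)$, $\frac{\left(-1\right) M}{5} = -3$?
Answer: $- \frac{33460}{75337} \approx -0.44414$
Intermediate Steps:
$M = 15$ ($M = \left(-5\right) \left(-3\right) = 15$)
$p{\left(N \right)} = - 8 N$ ($p{\left(N \right)} = - 4 \cdot 2 N = - 8 N$)
$x{\left(w,H \right)} = 15 - 40 H$ ($x{\left(w,H \right)} = 5 \left(- 8 H\right) + 15 = - 40 H + 15 = 15 - 40 H$)
$\frac{70 \left(148 - \left(-50 + \left(5 + x{\left(-5,-3 \right)}\right) \left(-2\right)\right)\right)}{-75337} = \frac{70 \left(148 - \left(-50 + \left(5 + \left(15 - -120\right)\right) \left(-2\right)\right)\right)}{-75337} = 70 \left(148 - \left(-50 + \left(5 + \left(15 + 120\right)\right) \left(-2\right)\right)\right) \left(- \frac{1}{75337}\right) = 70 \left(148 - \left(-50 + \left(5 + 135\right) \left(-2\right)\right)\right) \left(- \frac{1}{75337}\right) = 70 \left(148 - \left(-50 + 140 \left(-2\right)\right)\right) \left(- \frac{1}{75337}\right) = 70 \left(148 + \left(50 - -280\right)\right) \left(- \frac{1}{75337}\right) = 70 \left(148 + \left(50 + 280\right)\right) \left(- \frac{1}{75337}\right) = 70 \left(148 + 330\right) \left(- \frac{1}{75337}\right) = 70 \cdot 478 \left(- \frac{1}{75337}\right) = 33460 \left(- \frac{1}{75337}\right) = - \frac{33460}{75337}$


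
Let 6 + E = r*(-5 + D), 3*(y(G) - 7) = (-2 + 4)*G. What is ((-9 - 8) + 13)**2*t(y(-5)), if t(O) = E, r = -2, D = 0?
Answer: 64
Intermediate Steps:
y(G) = 7 + 2*G/3 (y(G) = 7 + ((-2 + 4)*G)/3 = 7 + (2*G)/3 = 7 + 2*G/3)
E = 4 (E = -6 - 2*(-5 + 0) = -6 - 2*(-5) = -6 + 10 = 4)
t(O) = 4
((-9 - 8) + 13)**2*t(y(-5)) = ((-9 - 8) + 13)**2*4 = (-17 + 13)**2*4 = (-4)**2*4 = 16*4 = 64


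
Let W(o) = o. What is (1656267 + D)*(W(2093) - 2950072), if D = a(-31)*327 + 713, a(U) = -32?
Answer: -4853894591164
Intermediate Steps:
D = -9751 (D = -32*327 + 713 = -10464 + 713 = -9751)
(1656267 + D)*(W(2093) - 2950072) = (1656267 - 9751)*(2093 - 2950072) = 1646516*(-2947979) = -4853894591164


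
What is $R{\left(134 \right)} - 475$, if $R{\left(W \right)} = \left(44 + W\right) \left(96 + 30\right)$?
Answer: $21953$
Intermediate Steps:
$R{\left(W \right)} = 5544 + 126 W$ ($R{\left(W \right)} = \left(44 + W\right) 126 = 5544 + 126 W$)
$R{\left(134 \right)} - 475 = \left(5544 + 126 \cdot 134\right) - 475 = \left(5544 + 16884\right) - 475 = 22428 - 475 = 21953$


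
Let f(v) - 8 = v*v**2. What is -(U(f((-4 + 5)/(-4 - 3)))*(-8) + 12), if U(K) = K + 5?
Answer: 31548/343 ≈ 91.977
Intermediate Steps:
f(v) = 8 + v**3 (f(v) = 8 + v*v**2 = 8 + v**3)
U(K) = 5 + K
-(U(f((-4 + 5)/(-4 - 3)))*(-8) + 12) = -((5 + (8 + ((-4 + 5)/(-4 - 3))**3))*(-8) + 12) = -((5 + (8 + (1/(-7))**3))*(-8) + 12) = -((5 + (8 + (1*(-1/7))**3))*(-8) + 12) = -((5 + (8 + (-1/7)**3))*(-8) + 12) = -((5 + (8 - 1/343))*(-8) + 12) = -((5 + 2743/343)*(-8) + 12) = -((4458/343)*(-8) + 12) = -(-35664/343 + 12) = -1*(-31548/343) = 31548/343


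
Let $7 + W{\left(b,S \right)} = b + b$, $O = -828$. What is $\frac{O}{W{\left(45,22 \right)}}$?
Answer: $- \frac{828}{83} \approx -9.9759$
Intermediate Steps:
$W{\left(b,S \right)} = -7 + 2 b$ ($W{\left(b,S \right)} = -7 + \left(b + b\right) = -7 + 2 b$)
$\frac{O}{W{\left(45,22 \right)}} = - \frac{828}{-7 + 2 \cdot 45} = - \frac{828}{-7 + 90} = - \frac{828}{83}$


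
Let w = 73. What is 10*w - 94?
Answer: 636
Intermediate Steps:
10*w - 94 = 10*73 - 94 = 730 - 94 = 636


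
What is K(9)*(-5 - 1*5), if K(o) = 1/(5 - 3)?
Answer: -5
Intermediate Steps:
K(o) = 1/2
K(9)*(-5 - 1*5) = (-5 - 1*5)/2 = (-5 - 5)/2 = (1/2)*(-10) = -5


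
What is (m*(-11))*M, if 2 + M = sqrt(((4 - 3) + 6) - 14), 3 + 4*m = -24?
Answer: -297/2 + 297*I*sqrt(7)/4 ≈ -148.5 + 196.45*I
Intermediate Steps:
m = -27/4 (m = -3/4 + (1/4)*(-24) = -3/4 - 6 = -27/4 ≈ -6.7500)
M = -2 + I*sqrt(7) (M = -2 + sqrt(((4 - 3) + 6) - 14) = -2 + sqrt((1 + 6) - 14) = -2 + sqrt(7 - 14) = -2 + sqrt(-7) = -2 + I*sqrt(7) ≈ -2.0 + 2.6458*I)
(m*(-11))*M = (-27/4*(-11))*(-2 + I*sqrt(7)) = 297*(-2 + I*sqrt(7))/4 = -297/2 + 297*I*sqrt(7)/4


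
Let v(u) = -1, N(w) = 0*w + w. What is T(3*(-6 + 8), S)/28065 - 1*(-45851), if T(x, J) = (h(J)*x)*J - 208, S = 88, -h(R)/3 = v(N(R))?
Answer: 1286809691/28065 ≈ 45851.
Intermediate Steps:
N(w) = w (N(w) = 0 + w = w)
h(R) = 3 (h(R) = -3*(-1) = 3)
T(x, J) = -208 + 3*J*x (T(x, J) = (3*x)*J - 208 = 3*J*x - 208 = -208 + 3*J*x)
T(3*(-6 + 8), S)/28065 - 1*(-45851) = (-208 + 3*88*(3*(-6 + 8)))/28065 - 1*(-45851) = (-208 + 3*88*(3*2))*(1/28065) + 45851 = (-208 + 3*88*6)*(1/28065) + 45851 = (-208 + 1584)*(1/28065) + 45851 = 1376*(1/28065) + 45851 = 1376/28065 + 45851 = 1286809691/28065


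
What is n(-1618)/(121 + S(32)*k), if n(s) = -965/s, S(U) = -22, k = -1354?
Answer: 965/48392762 ≈ 1.9941e-5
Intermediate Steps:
n(-1618)/(121 + S(32)*k) = (-965/(-1618))/(121 - 22*(-1354)) = (-965*(-1/1618))/(121 + 29788) = (965/1618)/29909 = (965/1618)*(1/29909) = 965/48392762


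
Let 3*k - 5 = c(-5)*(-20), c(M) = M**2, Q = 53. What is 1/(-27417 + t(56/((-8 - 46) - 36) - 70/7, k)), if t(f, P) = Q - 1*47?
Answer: -1/27411 ≈ -3.6482e-5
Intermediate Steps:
k = -165 (k = 5/3 + ((-5)**2*(-20))/3 = 5/3 + (25*(-20))/3 = 5/3 + (1/3)*(-500) = 5/3 - 500/3 = -165)
t(f, P) = 6 (t(f, P) = 53 - 1*47 = 53 - 47 = 6)
1/(-27417 + t(56/((-8 - 46) - 36) - 70/7, k)) = 1/(-27417 + 6) = 1/(-27411) = -1/27411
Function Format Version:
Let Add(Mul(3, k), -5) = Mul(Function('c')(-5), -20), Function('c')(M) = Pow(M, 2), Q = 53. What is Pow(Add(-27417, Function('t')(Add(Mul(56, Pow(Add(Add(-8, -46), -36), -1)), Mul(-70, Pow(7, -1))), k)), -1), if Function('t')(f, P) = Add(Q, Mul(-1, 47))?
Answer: Rational(-1, 27411) ≈ -3.6482e-5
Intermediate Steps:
k = -165 (k = Add(Rational(5, 3), Mul(Rational(1, 3), Mul(Pow(-5, 2), -20))) = Add(Rational(5, 3), Mul(Rational(1, 3), Mul(25, -20))) = Add(Rational(5, 3), Mul(Rational(1, 3), -500)) = Add(Rational(5, 3), Rational(-500, 3)) = -165)
Function('t')(f, P) = 6 (Function('t')(f, P) = Add(53, Mul(-1, 47)) = Add(53, -47) = 6)
Pow(Add(-27417, Function('t')(Add(Mul(56, Pow(Add(Add(-8, -46), -36), -1)), Mul(-70, Pow(7, -1))), k)), -1) = Pow(Add(-27417, 6), -1) = Pow(-27411, -1) = Rational(-1, 27411)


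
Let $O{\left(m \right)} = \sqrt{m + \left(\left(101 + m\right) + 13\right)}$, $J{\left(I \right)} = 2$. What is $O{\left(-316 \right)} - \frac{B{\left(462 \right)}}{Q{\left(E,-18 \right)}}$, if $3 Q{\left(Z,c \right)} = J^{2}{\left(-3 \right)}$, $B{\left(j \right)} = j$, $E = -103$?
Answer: $- \frac{693}{2} + i \sqrt{518} \approx -346.5 + 22.76 i$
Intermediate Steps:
$Q{\left(Z,c \right)} = \frac{4}{3}$ ($Q{\left(Z,c \right)} = \frac{2^{2}}{3} = \frac{1}{3} \cdot 4 = \frac{4}{3}$)
$O{\left(m \right)} = \sqrt{114 + 2 m}$ ($O{\left(m \right)} = \sqrt{m + \left(114 + m\right)} = \sqrt{114 + 2 m}$)
$O{\left(-316 \right)} - \frac{B{\left(462 \right)}}{Q{\left(E,-18 \right)}} = \sqrt{114 + 2 \left(-316\right)} - \frac{462}{\frac{4}{3}} = \sqrt{114 - 632} - 462 \cdot \frac{3}{4} = \sqrt{-518} - \frac{693}{2} = i \sqrt{518} - \frac{693}{2} = - \frac{693}{2} + i \sqrt{518}$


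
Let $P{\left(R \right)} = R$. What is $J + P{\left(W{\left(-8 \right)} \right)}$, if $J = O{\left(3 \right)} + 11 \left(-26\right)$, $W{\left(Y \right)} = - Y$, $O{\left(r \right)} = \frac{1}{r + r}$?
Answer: $- \frac{1667}{6} \approx -277.83$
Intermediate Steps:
$O{\left(r \right)} = \frac{1}{2 r}$
$J = - \frac{1715}{6}$ ($J = \frac{1}{2 \cdot 3} + 11 \left(-26\right) = \frac{1}{2} \cdot \frac{1}{3} - 286 = \frac{1}{6} - 286 = - \frac{1715}{6} \approx -285.83$)
$J + P{\left(W{\left(-8 \right)} \right)} = - \frac{1715}{6} - -8 = - \frac{1715}{6} + 8 = - \frac{1667}{6}$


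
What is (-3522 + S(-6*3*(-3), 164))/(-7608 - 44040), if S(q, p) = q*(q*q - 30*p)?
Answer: 18623/8608 ≈ 2.1635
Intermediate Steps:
S(q, p) = q*(q² - 30*p)
(-3522 + S(-6*3*(-3), 164))/(-7608 - 44040) = (-3522 + (-6*3*(-3))*((-6*3*(-3))² - 30*164))/(-7608 - 44040) = (-3522 + (-18*(-3))*((-18*(-3))² - 4920))/(-51648) = (-3522 + 54*(54² - 4920))*(-1/51648) = (-3522 + 54*(2916 - 4920))*(-1/51648) = (-3522 + 54*(-2004))*(-1/51648) = (-3522 - 108216)*(-1/51648) = -111738*(-1/51648) = 18623/8608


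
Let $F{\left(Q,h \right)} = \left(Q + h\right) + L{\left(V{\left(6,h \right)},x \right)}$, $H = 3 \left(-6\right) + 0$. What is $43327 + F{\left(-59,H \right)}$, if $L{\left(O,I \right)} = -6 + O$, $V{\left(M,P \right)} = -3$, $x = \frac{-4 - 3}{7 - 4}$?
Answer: $43241$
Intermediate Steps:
$x = - \frac{7}{3} \approx -2.3333$
$H = -18$ ($H = -18 + 0 = -18$)
$F{\left(Q,h \right)} = -9 + Q + h$ ($F{\left(Q,h \right)} = \left(Q + h\right) - 9 = -9 + Q + h$)
$43327 + F{\left(-59,H \right)} = 43327 - 86 = 43241$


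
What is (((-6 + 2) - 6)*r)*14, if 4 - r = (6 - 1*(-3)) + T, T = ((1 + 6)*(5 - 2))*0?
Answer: 700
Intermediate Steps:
T = 0 (T = (7*3)*0 = 21*0 = 0)
r = -5 (r = 4 - ((6 - 1*(-3)) + 0) = 4 - ((6 + 3) + 0) = 4 - (9 + 0) = 4 - 1*9 = 4 - 9 = -5)
(((-6 + 2) - 6)*r)*14 = (((-6 + 2) - 6)*(-5))*14 = ((-4 - 6)*(-5))*14 = -10*(-5)*14 = 50*14 = 700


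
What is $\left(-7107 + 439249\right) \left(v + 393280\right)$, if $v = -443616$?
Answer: $-21752299712$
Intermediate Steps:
$\left(-7107 + 439249\right) \left(v + 393280\right) = \left(-7107 + 439249\right) \left(-443616 + 393280\right) = 432142 \left(-50336\right) = -21752299712$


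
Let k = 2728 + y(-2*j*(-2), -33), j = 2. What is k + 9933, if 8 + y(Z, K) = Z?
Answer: 12661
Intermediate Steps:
y(Z, K) = -8 + Z
k = 2728 (k = 2728 + (-8 - 2*2*(-2)) = 2728 + (-8 - 4*(-2)) = 2728 + (-8 + 8) = 2728 + 0 = 2728)
k + 9933 = 2728 + 9933 = 12661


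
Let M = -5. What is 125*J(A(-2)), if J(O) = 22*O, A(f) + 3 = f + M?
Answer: -27500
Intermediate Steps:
A(f) = -8 + f (A(f) = -3 + (f - 5) = -3 + (-5 + f) = -8 + f)
125*J(A(-2)) = 125*(22*(-8 - 2)) = 125*(22*(-10)) = 125*(-220) = -27500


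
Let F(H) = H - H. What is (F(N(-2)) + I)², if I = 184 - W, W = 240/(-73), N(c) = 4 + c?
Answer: 186923584/5329 ≈ 35077.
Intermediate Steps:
F(H) = 0
W = -240/73 (W = 240*(-1/73) = -240/73 ≈ -3.2877)
I = 13672/73 (I = 184 - 1*(-240/73) = 184 + 240/73 = 13672/73 ≈ 187.29)
(F(N(-2)) + I)² = (0 + 13672/73)² = (13672/73)² = 186923584/5329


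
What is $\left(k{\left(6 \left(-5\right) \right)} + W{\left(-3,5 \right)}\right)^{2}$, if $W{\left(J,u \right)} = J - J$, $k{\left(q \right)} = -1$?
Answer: $1$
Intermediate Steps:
$W{\left(J,u \right)} = 0$
$\left(k{\left(6 \left(-5\right) \right)} + W{\left(-3,5 \right)}\right)^{2} = \left(-1 + 0\right)^{2} = \left(-1\right)^{2} = 1$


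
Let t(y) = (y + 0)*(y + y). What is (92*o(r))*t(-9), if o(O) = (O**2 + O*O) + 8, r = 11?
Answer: 3726000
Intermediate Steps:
o(O) = 8 + 2*O**2 (o(O) = (O**2 + O**2) + 8 = 2*O**2 + 8 = 8 + 2*O**2)
t(y) = 2*y**2 (t(y) = y*(2*y) = 2*y**2)
(92*o(r))*t(-9) = (92*(8 + 2*11**2))*(2*(-9)**2) = (92*(8 + 2*121))*(2*81) = (92*(8 + 242))*162 = (92*250)*162 = 23000*162 = 3726000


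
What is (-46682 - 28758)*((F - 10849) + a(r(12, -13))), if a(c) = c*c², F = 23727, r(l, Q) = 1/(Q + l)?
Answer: -971440880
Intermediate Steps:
a(c) = c³
(-46682 - 28758)*((F - 10849) + a(r(12, -13))) = (-46682 - 28758)*((23727 - 10849) + (1/(-13 + 12))³) = -75440*(12878 + (1/(-1))³) = -75440*(12878 + (-1)³) = -75440*(12878 - 1) = -75440*12877 = -971440880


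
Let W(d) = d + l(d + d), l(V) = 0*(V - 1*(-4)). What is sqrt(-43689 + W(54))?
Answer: I*sqrt(43635) ≈ 208.89*I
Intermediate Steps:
l(V) = 0 (l(V) = 0*(V + 4) = 0*(4 + V) = 0)
W(d) = d (W(d) = d + 0 = d)
sqrt(-43689 + W(54)) = sqrt(-43689 + 54) = sqrt(-43635) = I*sqrt(43635)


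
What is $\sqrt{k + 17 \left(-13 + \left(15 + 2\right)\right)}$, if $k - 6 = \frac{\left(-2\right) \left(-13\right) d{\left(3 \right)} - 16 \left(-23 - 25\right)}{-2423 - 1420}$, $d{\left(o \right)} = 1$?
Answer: $\frac{2 \sqrt{30273019}}{1281} \approx 8.5903$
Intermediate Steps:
$k = \frac{22264}{3843}$ ($k = 6 + \frac{\left(-2\right) \left(-13\right) 1 - 16 \left(-23 - 25\right)}{-2423 - 1420} = 6 + \frac{26 \cdot 1 - -768}{-3843} = 6 + \left(26 + 768\right) \left(- \frac{1}{3843}\right) = 6 + 794 \left(- \frac{1}{3843}\right) = 6 - \frac{794}{3843} = \frac{22264}{3843} \approx 5.7934$)
$\sqrt{k + 17 \left(-13 + \left(15 + 2\right)\right)} = \sqrt{\frac{22264}{3843} + 17 \left(-13 + \left(15 + 2\right)\right)} = \sqrt{\frac{22264}{3843} + 17 \left(-13 + 17\right)} = \sqrt{\frac{22264}{3843} + 17 \cdot 4} = \sqrt{\frac{22264}{3843} + 68} = \sqrt{\frac{283588}{3843}} = \frac{2 \sqrt{30273019}}{1281}$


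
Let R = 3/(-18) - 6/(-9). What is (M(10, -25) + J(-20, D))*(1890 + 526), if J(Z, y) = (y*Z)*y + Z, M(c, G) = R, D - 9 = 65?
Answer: -264647432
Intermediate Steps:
D = 74 (D = 9 + 65 = 74)
R = ½ (R = 3*(-1/18) - 6*(-⅑) = -⅙ + ⅔ = ½ ≈ 0.50000)
M(c, G) = ½
J(Z, y) = Z + Z*y² (J(Z, y) = (Z*y)*y + Z = Z*y² + Z = Z + Z*y²)
(M(10, -25) + J(-20, D))*(1890 + 526) = (½ - 20*(1 + 74²))*(1890 + 526) = (½ - 20*(1 + 5476))*2416 = (½ - 20*5477)*2416 = (½ - 109540)*2416 = -219079/2*2416 = -264647432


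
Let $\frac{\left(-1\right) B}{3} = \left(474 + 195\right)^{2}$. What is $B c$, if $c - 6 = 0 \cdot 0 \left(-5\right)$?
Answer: $-8056098$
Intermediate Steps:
$c = 6$ ($c = 6 + 0 \cdot 0 \left(-5\right) = 6 + 0 \left(-5\right) = 6 + 0 = 6$)
$B = -1342683$ ($B = - 3 \left(474 + 195\right)^{2} = - 3 \cdot 669^{2} = \left(-3\right) 447561 = -1342683$)
$B c = \left(-1342683\right) 6 = -8056098$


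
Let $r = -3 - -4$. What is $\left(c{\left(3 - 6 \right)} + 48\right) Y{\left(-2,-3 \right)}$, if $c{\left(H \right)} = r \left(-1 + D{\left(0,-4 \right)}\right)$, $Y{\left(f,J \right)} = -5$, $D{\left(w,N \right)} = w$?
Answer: $-235$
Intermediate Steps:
$r = 1$ ($r = -3 + 4 = 1$)
$c{\left(H \right)} = -1$ ($c{\left(H \right)} = 1 \left(-1 + 0\right) = 1 \left(-1\right) = -1$)
$\left(c{\left(3 - 6 \right)} + 48\right) Y{\left(-2,-3 \right)} = \left(-1 + 48\right) \left(-5\right) = 47 \left(-5\right) = -235$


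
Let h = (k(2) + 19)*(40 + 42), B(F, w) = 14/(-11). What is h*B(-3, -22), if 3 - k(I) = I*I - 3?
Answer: -24108/11 ≈ -2191.6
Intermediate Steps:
k(I) = 6 - I² (k(I) = 3 - (I*I - 3) = 3 - (I² - 3) = 3 - (-3 + I²) = 3 + (3 - I²) = 6 - I²)
B(F, w) = -14/11 (B(F, w) = 14*(-1/11) = -14/11)
h = 1722 (h = ((6 - 1*2²) + 19)*(40 + 42) = ((6 - 1*4) + 19)*82 = ((6 - 4) + 19)*82 = (2 + 19)*82 = 21*82 = 1722)
h*B(-3, -22) = 1722*(-14/11) = -24108/11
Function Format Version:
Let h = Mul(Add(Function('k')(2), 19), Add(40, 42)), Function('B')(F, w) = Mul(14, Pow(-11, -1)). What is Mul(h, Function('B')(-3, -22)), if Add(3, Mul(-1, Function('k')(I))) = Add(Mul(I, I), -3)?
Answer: Rational(-24108, 11) ≈ -2191.6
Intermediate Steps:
Function('k')(I) = Add(6, Mul(-1, Pow(I, 2))) (Function('k')(I) = Add(3, Mul(-1, Add(Mul(I, I), -3))) = Add(3, Mul(-1, Add(Pow(I, 2), -3))) = Add(3, Mul(-1, Add(-3, Pow(I, 2)))) = Add(3, Add(3, Mul(-1, Pow(I, 2)))) = Add(6, Mul(-1, Pow(I, 2))))
Function('B')(F, w) = Rational(-14, 11) (Function('B')(F, w) = Mul(14, Rational(-1, 11)) = Rational(-14, 11))
h = 1722 (h = Mul(Add(Add(6, Mul(-1, Pow(2, 2))), 19), Add(40, 42)) = Mul(Add(Add(6, Mul(-1, 4)), 19), 82) = Mul(Add(Add(6, -4), 19), 82) = Mul(Add(2, 19), 82) = Mul(21, 82) = 1722)
Mul(h, Function('B')(-3, -22)) = Mul(1722, Rational(-14, 11)) = Rational(-24108, 11)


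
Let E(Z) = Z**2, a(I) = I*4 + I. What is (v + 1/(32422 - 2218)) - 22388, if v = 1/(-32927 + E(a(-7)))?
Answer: -10718559565603/478763604 ≈ -22388.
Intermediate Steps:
a(I) = 5*I (a(I) = 4*I + I = 5*I)
v = -1/31702 (v = 1/(-32927 + (5*(-7))**2) = 1/(-32927 + (-35)**2) = 1/(-32927 + 1225) = 1/(-31702) = -1/31702 ≈ -3.1544e-5)
(v + 1/(32422 - 2218)) - 22388 = (-1/31702 + 1/(32422 - 2218)) - 22388 = (-1/31702 + 1/30204) - 22388 = 749/478763604 - 22388 = -10718559565603/478763604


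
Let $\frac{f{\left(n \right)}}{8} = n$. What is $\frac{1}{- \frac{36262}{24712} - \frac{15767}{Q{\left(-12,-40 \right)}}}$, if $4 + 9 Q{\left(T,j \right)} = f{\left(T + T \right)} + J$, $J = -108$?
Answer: $\frac{939056}{436960411} \approx 0.0021491$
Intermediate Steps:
$f{\left(n \right)} = 8 n$
$Q{\left(T,j \right)} = - \frac{112}{9} + \frac{16 T}{9}$ ($Q{\left(T,j \right)} = - \frac{4}{9} + \frac{8 \left(T + T\right) - 108}{9} = - \frac{4}{9} + \frac{8 \cdot 2 T - 108}{9} = - \frac{4}{9} + \frac{16 T - 108}{9} = - \frac{4}{9} + \frac{-108 + 16 T}{9} = - \frac{4}{9} + \left(-12 + \frac{16 T}{9}\right) = - \frac{112}{9} + \frac{16 T}{9}$)
$\frac{1}{- \frac{36262}{24712} - \frac{15767}{Q{\left(-12,-40 \right)}}} = \frac{1}{- \frac{36262}{24712} - \frac{15767}{- \frac{112}{9} + \frac{16}{9} \left(-12\right)}} = \frac{1}{\left(-36262\right) \frac{1}{24712} - \frac{15767}{- \frac{112}{9} - \frac{64}{3}}} = \frac{1}{- \frac{18131}{12356} - \frac{15767}{- \frac{304}{9}}} = \frac{1}{- \frac{18131}{12356} - - \frac{141903}{304}} = \frac{1}{- \frac{18131}{12356} + \frac{141903}{304}} = \frac{1}{\frac{436960411}{939056}} = \frac{939056}{436960411}$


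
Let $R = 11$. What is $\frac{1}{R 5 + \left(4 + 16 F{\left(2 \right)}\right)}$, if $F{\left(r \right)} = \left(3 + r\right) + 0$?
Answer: $\frac{1}{139} \approx 0.0071942$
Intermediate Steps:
$F{\left(r \right)} = 3 + r$
$\frac{1}{R 5 + \left(4 + 16 F{\left(2 \right)}\right)} = \frac{1}{11 \cdot 5 + \left(4 + 16 \left(3 + 2\right)\right)} = \frac{1}{55 + \left(4 + 16 \cdot 5\right)} = \frac{1}{55 + \left(4 + 80\right)} = \frac{1}{55 + 84} = \frac{1}{139}$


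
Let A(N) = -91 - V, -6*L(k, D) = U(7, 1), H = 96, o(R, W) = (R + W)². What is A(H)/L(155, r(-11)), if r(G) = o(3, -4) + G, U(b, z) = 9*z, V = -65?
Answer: 52/3 ≈ 17.333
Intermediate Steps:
r(G) = 1 + G (r(G) = (3 - 4)² + G = (-1)² + G = 1 + G)
L(k, D) = -3/2
A(N) = -26 (A(N) = -91 - 1*(-65) = -91 + 65 = -26)
A(H)/L(155, r(-11)) = -26/(-3/2) = -26*(-⅔) = 52/3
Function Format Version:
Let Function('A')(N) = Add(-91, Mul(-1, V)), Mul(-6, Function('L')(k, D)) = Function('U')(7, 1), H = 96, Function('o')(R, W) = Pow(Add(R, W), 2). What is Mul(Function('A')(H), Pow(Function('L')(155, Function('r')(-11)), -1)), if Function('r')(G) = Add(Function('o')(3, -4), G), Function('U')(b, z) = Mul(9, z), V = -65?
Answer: Rational(52, 3) ≈ 17.333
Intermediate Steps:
Function('r')(G) = Add(1, G) (Function('r')(G) = Add(Pow(Add(3, -4), 2), G) = Add(Pow(-1, 2), G) = Add(1, G))
Function('L')(k, D) = Rational(-3, 2) (Function('L')(k, D) = Mul(Rational(-1, 6), Mul(9, 1)) = Mul(Rational(-1, 6), 9) = Rational(-3, 2))
Function('A')(N) = -26 (Function('A')(N) = Add(-91, Mul(-1, -65)) = Add(-91, 65) = -26)
Mul(Function('A')(H), Pow(Function('L')(155, Function('r')(-11)), -1)) = Mul(-26, Pow(Rational(-3, 2), -1)) = Mul(-26, Rational(-2, 3)) = Rational(52, 3)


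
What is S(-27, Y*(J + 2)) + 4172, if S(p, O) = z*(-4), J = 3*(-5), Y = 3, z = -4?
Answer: 4188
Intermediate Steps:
J = -15
S(p, O) = 16 (S(p, O) = -4*(-4) = 16)
S(-27, Y*(J + 2)) + 4172 = 16 + 4172 = 4188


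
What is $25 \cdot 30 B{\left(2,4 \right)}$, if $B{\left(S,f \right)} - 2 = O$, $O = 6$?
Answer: $6000$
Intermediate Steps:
$B{\left(S,f \right)} = 8$ ($B{\left(S,f \right)} = 2 + 6 = 8$)
$25 \cdot 30 B{\left(2,4 \right)} = 25 \cdot 30 \cdot 8 = 750 \cdot 8 = 6000$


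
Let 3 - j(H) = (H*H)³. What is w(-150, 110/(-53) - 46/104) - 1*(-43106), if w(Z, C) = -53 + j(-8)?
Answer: -219088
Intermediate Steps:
j(H) = 3 - H⁶ (j(H) = 3 - (H*H)³ = 3 - (H²)³ = 3 - H⁶)
w(Z, C) = -262194 (w(Z, C) = -53 + (3 - 1*(-8)⁶) = -53 + (3 - 1*262144) = -53 + (3 - 262144) = -53 - 262141 = -262194)
w(-150, 110/(-53) - 46/104) - 1*(-43106) = -262194 - 1*(-43106) = -262194 + 43106 = -219088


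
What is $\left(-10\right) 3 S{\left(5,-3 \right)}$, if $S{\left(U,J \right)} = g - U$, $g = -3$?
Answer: $240$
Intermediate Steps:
$S{\left(U,J \right)} = -3 - U$
$\left(-10\right) 3 S{\left(5,-3 \right)} = \left(-10\right) 3 \left(-3 - 5\right) = - 30 \left(-3 - 5\right) = \left(-30\right) \left(-8\right) = 240$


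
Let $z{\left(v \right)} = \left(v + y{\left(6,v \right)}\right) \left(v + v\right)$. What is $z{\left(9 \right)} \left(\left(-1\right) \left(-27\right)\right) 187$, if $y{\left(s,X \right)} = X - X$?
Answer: $817938$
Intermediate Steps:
$y{\left(s,X \right)} = 0$
$z{\left(v \right)} = 2 v^{2}$ ($z{\left(v \right)} = \left(v + 0\right) \left(v + v\right) = v 2 v = 2 v^{2}$)
$z{\left(9 \right)} \left(\left(-1\right) \left(-27\right)\right) 187 = 2 \cdot 9^{2} \left(\left(-1\right) \left(-27\right)\right) 187 = 2 \cdot 81 \cdot 27 \cdot 187 = 162 \cdot 27 \cdot 187 = 4374 \cdot 187 = 817938$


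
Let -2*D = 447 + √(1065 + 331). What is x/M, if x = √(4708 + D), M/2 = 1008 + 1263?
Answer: √(17938 - 4*√349)/9084 ≈ 0.014713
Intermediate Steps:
D = -447/2 - √349 (D = -(447 + √(1065 + 331))/2 = -(447 + √1396)/2 = -(447 + 2*√349)/2 = -447/2 - √349 ≈ -242.18)
M = 4542 (M = 2*(1008 + 1263) = 2*2271 = 4542)
x = √(8969/2 - √349) (x = √(4708 + (-447/2 - √349)) = √(8969/2 - √349) ≈ 66.827)
x/M = (√(17938 - 4*√349)/2)/4542 = (√(17938 - 4*√349)/2)*(1/4542) = √(17938 - 4*√349)/9084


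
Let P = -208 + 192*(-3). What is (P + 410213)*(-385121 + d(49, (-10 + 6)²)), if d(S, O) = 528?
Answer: -157463527397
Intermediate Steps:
P = -784 (P = -208 - 576 = -784)
(P + 410213)*(-385121 + d(49, (-10 + 6)²)) = (-784 + 410213)*(-385121 + 528) = 409429*(-384593) = -157463527397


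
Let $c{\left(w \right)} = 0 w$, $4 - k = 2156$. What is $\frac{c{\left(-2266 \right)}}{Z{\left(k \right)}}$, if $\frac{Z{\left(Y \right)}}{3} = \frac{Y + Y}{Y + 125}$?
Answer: $0$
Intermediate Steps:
$k = -2152$ ($k = 4 - 2156 = -2152$)
$c{\left(w \right)} = 0$
$Z{\left(Y \right)} = \frac{6 Y}{125 + Y}$ ($Z{\left(Y \right)} = 3 \frac{Y + Y}{Y + 125} = 3 \frac{2 Y}{125 + Y} = \frac{6 Y}{125 + Y}$)
$\frac{c{\left(-2266 \right)}}{Z{\left(k \right)}} = \frac{0}{6 \left(-2152\right) \frac{1}{125 - 2152}} = \frac{0}{6 \left(-2152\right) \frac{1}{-2027}} = \frac{0}{6 \left(-2152\right) \left(- \frac{1}{2027}\right)} = \frac{0}{\frac{12912}{2027}} = 0 \cdot \frac{2027}{12912} = 0$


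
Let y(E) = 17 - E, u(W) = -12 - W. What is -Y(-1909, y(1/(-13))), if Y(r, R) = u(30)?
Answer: 42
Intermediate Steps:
Y(r, R) = -42 (Y(r, R) = -12 - 1*30 = -12 - 30 = -42)
-Y(-1909, y(1/(-13))) = -1*(-42) = 42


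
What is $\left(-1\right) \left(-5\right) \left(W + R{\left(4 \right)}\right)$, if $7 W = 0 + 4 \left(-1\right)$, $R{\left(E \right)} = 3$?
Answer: $\frac{85}{7} \approx 12.143$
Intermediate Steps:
$W = - \frac{4}{7}$ ($W = \frac{0 + 4 \left(-1\right)}{7} = \frac{0 - 4}{7} = \frac{1}{7} \left(-4\right) = - \frac{4}{7} \approx -0.57143$)
$\left(-1\right) \left(-5\right) \left(W + R{\left(4 \right)}\right) = \left(-1\right) \left(-5\right) \left(- \frac{4}{7} + 3\right) = 5 \cdot \frac{17}{7} = \frac{85}{7}$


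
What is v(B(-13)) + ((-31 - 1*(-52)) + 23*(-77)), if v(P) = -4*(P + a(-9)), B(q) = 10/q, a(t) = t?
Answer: -22242/13 ≈ -1710.9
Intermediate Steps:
v(P) = 36 - 4*P (v(P) = -4*(P - 9) = -4*(-9 + P) = 36 - 4*P)
v(B(-13)) + ((-31 - 1*(-52)) + 23*(-77)) = (36 - 40/(-13)) + ((-31 - 1*(-52)) + 23*(-77)) = (36 - 40*(-1)/13) + ((-31 + 52) - 1771) = (36 - 4*(-10/13)) + (21 - 1771) = (36 + 40/13) - 1750 = 508/13 - 1750 = -22242/13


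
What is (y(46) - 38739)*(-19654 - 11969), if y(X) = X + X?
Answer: 1222134081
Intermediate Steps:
y(X) = 2*X
(y(46) - 38739)*(-19654 - 11969) = (2*46 - 38739)*(-19654 - 11969) = (92 - 38739)*(-31623) = -38647*(-31623) = 1222134081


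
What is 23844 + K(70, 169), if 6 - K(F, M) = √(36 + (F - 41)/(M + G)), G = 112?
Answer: 23850 - √2850745/281 ≈ 23844.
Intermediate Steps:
K(F, M) = 6 - √(36 + (-41 + F)/(112 + M)) (K(F, M) = 6 - √(36 + (F - 41)/(M + 112)) = 6 - √(36 + (-41 + F)/(112 + M)))
23844 + K(70, 169) = 23844 + (6 - √((3991 + 70 + 36*169)/(112 + 169))) = 23844 + (6 - √((3991 + 70 + 6084)/281)) = 23844 + (6 - √((1/281)*10145)) = 23844 + (6 - √(10145/281)) = 23844 + (6 - √2850745/281) = 23850 - √2850745/281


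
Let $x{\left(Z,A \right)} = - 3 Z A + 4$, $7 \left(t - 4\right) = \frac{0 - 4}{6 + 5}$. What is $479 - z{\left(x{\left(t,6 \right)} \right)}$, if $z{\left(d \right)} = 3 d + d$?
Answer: $\frac{57539}{77} \approx 747.26$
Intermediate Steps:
$t = \frac{304}{77}$ ($t = 4 + \frac{\left(0 - 4\right) \frac{1}{6 + 5}}{7} = 4 + \frac{\left(-4\right) \frac{1}{11}}{7} = 4 + \frac{1}{7} \left(- \frac{4}{11}\right) = 4 - \frac{4}{77} = \frac{304}{77} \approx 3.9481$)
$x{\left(Z,A \right)} = 4 - 3 A Z$ ($x{\left(Z,A \right)} = - 3 A Z + 4 = 4 - 3 A Z$)
$z{\left(d \right)} = 4 d$
$479 - z{\left(x{\left(t,6 \right)} \right)} = 479 - 4 \left(4 - 18 \cdot \frac{304}{77}\right) = 479 - 4 \left(4 - \frac{5472}{77}\right) = 479 - 4 \left(- \frac{5164}{77}\right) = 479 - - \frac{20656}{77} = 479 + \frac{20656}{77} = \frac{57539}{77}$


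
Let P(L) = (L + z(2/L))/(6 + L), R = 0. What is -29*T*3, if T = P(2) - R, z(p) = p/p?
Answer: -261/8 ≈ -32.625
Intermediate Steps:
z(p) = 1
P(L) = (1 + L)/(6 + L) (P(L) = (L + 1)/(6 + L) = (1 + L)/(6 + L))
T = 3/8 (T = (1 + 2)/(6 + 2) - 1*0 = 3/8 + 0 = 3/8 ≈ 0.37500)
-29*T*3 = -87*3/8 = -29*9/8 = -261/8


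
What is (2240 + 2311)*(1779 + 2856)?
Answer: 21093885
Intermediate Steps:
(2240 + 2311)*(1779 + 2856) = 4551*4635 = 21093885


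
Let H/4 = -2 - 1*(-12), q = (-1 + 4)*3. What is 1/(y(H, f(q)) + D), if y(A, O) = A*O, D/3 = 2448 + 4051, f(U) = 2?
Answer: 1/19577 ≈ 5.1080e-5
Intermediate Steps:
q = 9 (q = 3*3 = 9)
D = 19497 (D = 3*(2448 + 4051) = 3*6499 = 19497)
H = 40 (H = 4*(-2 - 1*(-12)) = 4*(-2 + 12) = 4*10 = 40)
1/(y(H, f(q)) + D) = 1/(40*2 + 19497) = 1/(80 + 19497) = 1/19577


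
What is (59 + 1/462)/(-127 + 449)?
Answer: 27259/148764 ≈ 0.18324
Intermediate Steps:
(59 + 1/462)/(-127 + 449) = (59 + 1/462)/322 = (27259/462)*(1/322) = 27259/148764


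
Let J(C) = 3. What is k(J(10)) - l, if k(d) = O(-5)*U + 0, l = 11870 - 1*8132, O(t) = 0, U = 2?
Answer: -3738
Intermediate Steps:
l = 3738 (l = 11870 - 8132 = 3738)
k(d) = 0 (k(d) = 0*2 + 0 = 0 + 0 = 0)
k(J(10)) - l = 0 - 1*3738 = 0 - 3738 = -3738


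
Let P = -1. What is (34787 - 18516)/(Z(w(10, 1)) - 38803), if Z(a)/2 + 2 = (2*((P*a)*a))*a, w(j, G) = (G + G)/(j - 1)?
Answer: -11861559/28290335 ≈ -0.41928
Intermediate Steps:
w(j, G) = 2*G/(-1 + j) (w(j, G) = (2*G)/(-1 + j) = 2*G/(-1 + j))
Z(a) = -4 - 4*a**3 (Z(a) = -4 + 2*((2*((-a)*a))*a) = -4 + 2*((2*(-a**2))*a) = -4 + 2*((-2*a**2)*a) = -4 + 2*(-2*a**3) = -4 - 4*a**3)
(34787 - 18516)/(Z(w(10, 1)) - 38803) = (34787 - 18516)/((-4 - 4*8/(-1 + 10)**3) - 38803) = 16271/((-4 - 4*(2*1/9)**3) - 38803) = 16271/((-4 - 4*(2*1*(1/9))**3) - 38803) = 16271/((-4 - 4*(2/9)**3) - 38803) = 16271/((-4 - 4*8/729) - 38803) = 16271/((-4 - 32/729) - 38803) = 16271/(-2948/729 - 38803) = 16271/(-28290335/729) = 16271*(-729/28290335) = -11861559/28290335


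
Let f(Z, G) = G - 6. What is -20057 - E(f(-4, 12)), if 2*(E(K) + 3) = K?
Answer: -20057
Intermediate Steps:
f(Z, G) = -6 + G
E(K) = -3 + K/2
-20057 - E(f(-4, 12)) = -20057 - (-3 + (-6 + 12)/2) = -20057 - (-3 + (1/2)*6) = -20057 - (-3 + 3) = -20057 - 1*0 = -20057 + 0 = -20057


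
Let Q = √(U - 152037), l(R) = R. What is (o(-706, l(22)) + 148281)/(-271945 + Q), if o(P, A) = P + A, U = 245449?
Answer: -13379422055/24651329871 - 1082378*√193/24651329871 ≈ -0.54336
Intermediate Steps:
o(P, A) = A + P
Q = 22*√193 (Q = √(245449 - 152037) = √93412 = 22*√193 ≈ 305.63)
(o(-706, l(22)) + 148281)/(-271945 + Q) = ((22 - 706) + 148281)/(-271945 + 22*√193) = (-684 + 148281)/(-271945 + 22*√193) = 147597/(-271945 + 22*√193)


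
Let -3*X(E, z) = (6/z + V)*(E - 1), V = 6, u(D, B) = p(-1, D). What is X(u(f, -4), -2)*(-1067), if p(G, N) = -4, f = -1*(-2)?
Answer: -5335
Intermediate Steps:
f = 2
u(D, B) = -4
X(E, z) = -(-1 + E)*(6 + 6/z)/3 (X(E, z) = -(6/z + 6)*(E - 1)/3 = -(6 + 6/z)*(-1 + E)/3 = -(-1 + E)*(6 + 6/z)/3)
X(u(f, -4), -2)*(-1067) = (2*(1 - 1*(-4) - 1*(-2)*(-1 - 4))/(-2))*(-1067) = (2*(-1/2)*(1 + 4 - 1*(-2)*(-5)))*(-1067) = (2*(-1/2)*(1 + 4 - 10))*(-1067) = (2*(-1/2)*(-5))*(-1067) = 5*(-1067) = -5335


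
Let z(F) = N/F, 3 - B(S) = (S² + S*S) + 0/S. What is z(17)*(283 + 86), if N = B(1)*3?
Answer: 1107/17 ≈ 65.118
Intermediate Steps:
B(S) = 3 - 2*S² (B(S) = 3 - ((S² + S*S) + 0/S) = 3 - ((S² + S²) + 0) = 3 - (2*S² + 0) = 3 - 2*S²)
N = 3 (N = (3 - 2*1²)*3 = (3 - 2*1)*3 = (3 - 2)*3 = 1*3 = 3)
z(F) = 3/F
z(17)*(283 + 86) = (3/17)*(283 + 86) = (3*(1/17))*369 = (3/17)*369 = 1107/17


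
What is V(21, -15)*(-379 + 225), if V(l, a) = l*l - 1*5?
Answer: -67144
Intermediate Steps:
V(l, a) = -5 + l² (V(l, a) = l² - 5 = -5 + l²)
V(21, -15)*(-379 + 225) = (-5 + 21²)*(-379 + 225) = (-5 + 441)*(-154) = 436*(-154) = -67144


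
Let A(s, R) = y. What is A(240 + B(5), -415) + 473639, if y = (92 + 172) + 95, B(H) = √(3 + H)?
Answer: 473998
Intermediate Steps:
y = 359 (y = 264 + 95 = 359)
A(s, R) = 359
A(240 + B(5), -415) + 473639 = 359 + 473639 = 473998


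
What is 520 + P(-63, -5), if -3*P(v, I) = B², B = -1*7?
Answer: 1511/3 ≈ 503.67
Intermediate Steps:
B = -7
P(v, I) = -49/3 (P(v, I) = -⅓*(-7)² = -⅓*49 = -49/3)
520 + P(-63, -5) = 520 - 49/3 = 1511/3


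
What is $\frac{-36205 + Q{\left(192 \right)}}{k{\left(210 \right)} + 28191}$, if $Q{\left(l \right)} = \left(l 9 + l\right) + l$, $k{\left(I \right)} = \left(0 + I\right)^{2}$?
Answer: $- \frac{34093}{72291} \approx -0.47161$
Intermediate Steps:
$k{\left(I \right)} = I^{2}$
$Q{\left(l \right)} = 11 l$ ($Q{\left(l \right)} = \left(9 l + l\right) + l = 10 l + l = 11 l$)
$\frac{-36205 + Q{\left(192 \right)}}{k{\left(210 \right)} + 28191} = \frac{-36205 + 11 \cdot 192}{210^{2} + 28191} = \frac{-36205 + 2112}{44100 + 28191} = - \frac{34093}{72291}$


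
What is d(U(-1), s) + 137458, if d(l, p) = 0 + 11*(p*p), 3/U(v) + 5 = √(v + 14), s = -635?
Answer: 4572933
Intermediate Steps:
U(v) = 3/(-5 + √(14 + v)) (U(v) = 3/(-5 + √(v + 14)) = 3/(-5 + √(14 + v)))
d(l, p) = 11*p² (d(l, p) = 0 + 11*p² = 11*p²)
d(U(-1), s) + 137458 = 11*(-635)² + 137458 = 11*403225 + 137458 = 4435475 + 137458 = 4572933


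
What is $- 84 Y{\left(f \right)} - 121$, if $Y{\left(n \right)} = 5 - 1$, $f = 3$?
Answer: $-457$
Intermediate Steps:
$Y{\left(n \right)} = 4$ ($Y{\left(n \right)} = 5 - 1 = 4$)
$- 84 Y{\left(f \right)} - 121 = \left(-84\right) 4 - 121 = -336 - 121 = -457$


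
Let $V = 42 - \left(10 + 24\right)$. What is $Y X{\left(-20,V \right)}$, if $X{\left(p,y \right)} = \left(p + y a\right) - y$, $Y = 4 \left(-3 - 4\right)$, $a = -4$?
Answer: $1680$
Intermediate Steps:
$V = 8$ ($V = 42 - 34 = 8$)
$Y = -28$ ($Y = 4 \left(-7\right) = -28$)
$X{\left(p,y \right)} = p - 5 y$ ($X{\left(p,y \right)} = \left(p + y \left(-4\right)\right) - y = \left(p - 4 y\right) - y = p - 5 y$)
$Y X{\left(-20,V \right)} = - 28 \left(-20 - 40\right) = \left(-28\right) \left(-60\right) = 1680$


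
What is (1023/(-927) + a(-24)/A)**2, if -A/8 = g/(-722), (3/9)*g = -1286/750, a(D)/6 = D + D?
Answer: 1007457325326297169/39476523969 ≈ 2.5520e+7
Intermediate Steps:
a(D) = 12*D (a(D) = 6*(D + D) = 6*(2*D) = 12*D)
g = -643/125 (g = 3*(-1286/750) = 3*(-1286*1/750) = 3*(-643/375) = -643/125 ≈ -5.1440)
A = -2572/45125 (A = -(-5144)/(125*(-722)) = -(-5144)*(-1)/(125*722) = -8*643/90250 = -2572/45125 ≈ -0.056997)
(1023/(-927) + a(-24)/A)**2 = (1023/(-927) + (12*(-24))/(-2572/45125))**2 = (1023*(-1/927) - 288*(-45125/2572))**2 = (-341/309 + 3249000/643)**2 = (1003721737/198687)**2 = 1007457325326297169/39476523969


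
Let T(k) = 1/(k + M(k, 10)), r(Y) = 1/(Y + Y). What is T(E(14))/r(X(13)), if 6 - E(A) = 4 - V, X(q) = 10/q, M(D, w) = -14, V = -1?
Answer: -20/169 ≈ -0.11834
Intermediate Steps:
r(Y) = 1/(2*Y)
E(A) = 1 (E(A) = 6 - (4 - 1*(-1)) = 6 - (4 + 1) = 6 - 1*5 = 6 - 5 = 1)
T(k) = 1/(-14 + k) (T(k) = 1/(k - 14) = 1/(-14 + k))
T(E(14))/r(X(13)) = 1/((-14 + 1)*((1/(2*((10/13)))))) = 1/((-13)*((1/(2*((10*(1/13))))))) = -1/(13*(1/(2*(10/13)))) = -1/(13*((1/2)*(13/10))) = -1/(13*13/20) = -1/13*20/13 = -20/169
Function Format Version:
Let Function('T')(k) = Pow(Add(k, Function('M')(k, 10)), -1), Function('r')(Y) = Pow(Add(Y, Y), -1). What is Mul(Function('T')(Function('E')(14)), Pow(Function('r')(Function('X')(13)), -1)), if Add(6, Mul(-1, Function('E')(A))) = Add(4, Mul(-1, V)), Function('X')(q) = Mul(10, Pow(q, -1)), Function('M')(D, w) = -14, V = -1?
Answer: Rational(-20, 169) ≈ -0.11834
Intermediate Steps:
Function('r')(Y) = Mul(Rational(1, 2), Pow(Y, -1)) (Function('r')(Y) = Pow(Mul(2, Y), -1) = Mul(Rational(1, 2), Pow(Y, -1)))
Function('E')(A) = 1 (Function('E')(A) = Add(6, Mul(-1, Add(4, Mul(-1, -1)))) = Add(6, Mul(-1, Add(4, 1))) = Add(6, Mul(-1, 5)) = Add(6, -5) = 1)
Function('T')(k) = Pow(Add(-14, k), -1) (Function('T')(k) = Pow(Add(k, -14), -1) = Pow(Add(-14, k), -1))
Mul(Function('T')(Function('E')(14)), Pow(Function('r')(Function('X')(13)), -1)) = Mul(Pow(Add(-14, 1), -1), Pow(Mul(Rational(1, 2), Pow(Mul(10, Pow(13, -1)), -1)), -1)) = Mul(Pow(-13, -1), Pow(Mul(Rational(1, 2), Pow(Mul(10, Rational(1, 13)), -1)), -1)) = Mul(Rational(-1, 13), Pow(Mul(Rational(1, 2), Pow(Rational(10, 13), -1)), -1)) = Mul(Rational(-1, 13), Pow(Mul(Rational(1, 2), Rational(13, 10)), -1)) = Mul(Rational(-1, 13), Pow(Rational(13, 20), -1)) = Mul(Rational(-1, 13), Rational(20, 13)) = Rational(-20, 169)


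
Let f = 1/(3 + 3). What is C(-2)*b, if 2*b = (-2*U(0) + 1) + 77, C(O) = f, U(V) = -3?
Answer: 7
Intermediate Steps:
f = ⅙ (f = 1/6 = ⅙ ≈ 0.16667)
C(O) = ⅙
b = 42 (b = ((-2*(-3) + 1) + 77)/2 = ((6 + 1) + 77)/2 = (7 + 77)/2 = (½)*84 = 42)
C(-2)*b = (⅙)*42 = 7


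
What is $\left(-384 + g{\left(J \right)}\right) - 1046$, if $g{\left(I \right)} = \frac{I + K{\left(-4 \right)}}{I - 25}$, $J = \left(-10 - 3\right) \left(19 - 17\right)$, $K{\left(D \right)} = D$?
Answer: $- \frac{24300}{17} \approx -1429.4$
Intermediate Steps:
$J = -26$ ($J = \left(-13\right) 2 = -26$)
$g{\left(I \right)} = \frac{-4 + I}{-25 + I}$ ($g{\left(I \right)} = \frac{I - 4}{I - 25} = \frac{-4 + I}{-25 + I}$)
$\left(-384 + g{\left(J \right)}\right) - 1046 = \left(-384 + \frac{-4 - 26}{-25 - 26}\right) - 1046 = \left(-384 + \frac{1}{-51} \left(-30\right)\right) - 1046 = \left(-384 - - \frac{10}{17}\right) - 1046 = \left(-384 + \frac{10}{17}\right) - 1046 = - \frac{6518}{17} - 1046 = - \frac{24300}{17}$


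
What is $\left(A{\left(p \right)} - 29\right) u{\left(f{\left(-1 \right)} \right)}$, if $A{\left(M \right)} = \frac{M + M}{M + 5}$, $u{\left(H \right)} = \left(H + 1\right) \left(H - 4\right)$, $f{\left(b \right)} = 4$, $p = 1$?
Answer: $0$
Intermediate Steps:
$u{\left(H \right)} = \left(1 + H\right) \left(-4 + H\right)$
$A{\left(M \right)} = \frac{2 M}{5 + M}$
$\left(A{\left(p \right)} - 29\right) u{\left(f{\left(-1 \right)} \right)} = \left(2 \cdot 1 \frac{1}{5 + 1} - 29\right) \left(-4 + 4^{2} - 12\right) = \left(2 \cdot 1 \cdot \frac{1}{6} - 29\right) \left(-4 + 16 - 12\right) = \left(2 \cdot 1 \cdot \frac{1}{6} - 29\right) 0 = \left(\frac{1}{3} - 29\right) 0 = \left(- \frac{86}{3}\right) 0 = 0$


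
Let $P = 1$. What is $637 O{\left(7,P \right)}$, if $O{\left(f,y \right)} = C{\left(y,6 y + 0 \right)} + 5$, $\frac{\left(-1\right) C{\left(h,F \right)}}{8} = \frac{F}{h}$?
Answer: $-27391$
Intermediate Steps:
$C{\left(h,F \right)} = - \frac{8 F}{h}$ ($C{\left(h,F \right)} = - 8 \frac{F}{h} = - \frac{8 F}{h}$)
$O{\left(f,y \right)} = -43$ ($O{\left(f,y \right)} = - \frac{8 \left(6 y + 0\right)}{y} + 5 = - \frac{8 \cdot 6 y}{y} + 5 = -48 + 5 = -43$)
$637 O{\left(7,P \right)} = 637 \left(-43\right) = -27391$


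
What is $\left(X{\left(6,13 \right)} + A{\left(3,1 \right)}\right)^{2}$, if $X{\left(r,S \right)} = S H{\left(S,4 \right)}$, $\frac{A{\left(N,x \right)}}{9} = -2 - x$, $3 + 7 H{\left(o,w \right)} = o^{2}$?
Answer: $\frac{3876961}{49} \approx 79122.0$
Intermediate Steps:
$H{\left(o,w \right)} = - \frac{3}{7} + \frac{o^{2}}{7}$
$A{\left(N,x \right)} = -18 - 9 x$ ($A{\left(N,x \right)} = 9 \left(-2 - x\right) = -18 - 9 x$)
$X{\left(r,S \right)} = S \left(- \frac{3}{7} + \frac{S^{2}}{7}\right)$
$\left(X{\left(6,13 \right)} + A{\left(3,1 \right)}\right)^{2} = \left(\frac{1}{7} \cdot 13 \left(-3 + 13^{2}\right) - 27\right)^{2} = \left(\frac{1}{7} \cdot 13 \left(-3 + 169\right) - 27\right)^{2} = \left(\frac{1}{7} \cdot 13 \cdot 166 - 27\right)^{2} = \left(\frac{2158}{7} - 27\right)^{2} = \left(\frac{1969}{7}\right)^{2} = \frac{3876961}{49}$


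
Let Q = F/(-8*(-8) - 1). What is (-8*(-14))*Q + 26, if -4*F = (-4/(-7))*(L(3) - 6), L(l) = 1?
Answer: 1718/63 ≈ 27.270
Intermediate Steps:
F = 5/7 (F = -(-4/(-7))*(1 - 6)/4 = -(-4*(-1/7))*(-5)/4 = -(-5)/7 = -1/4*(-20/7) = 5/7 ≈ 0.71429)
Q = 5/441 (Q = 5/(7*(-8*(-8) - 1)) = 5/(7*(64 - 1)) = (5/7)/63 = (5/7)*(1/63) = 5/441 ≈ 0.011338)
(-8*(-14))*Q + 26 = -8*(-14)*(5/441) + 26 = 112*(5/441) + 26 = 80/63 + 26 = 1718/63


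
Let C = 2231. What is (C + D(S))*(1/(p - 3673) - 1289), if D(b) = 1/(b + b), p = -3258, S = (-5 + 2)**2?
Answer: -59797152590/20793 ≈ -2.8758e+6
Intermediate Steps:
S = 9 (S = (-3)**2 = 9)
D(b) = 1/(2*b)
(C + D(S))*(1/(p - 3673) - 1289) = (2231 + (1/2)/9)*(1/(-3258 - 3673) - 1289) = (2231 + (1/2)*(1/9))*(1/(-6931) - 1289) = (2231 + 1/18)*(-1/6931 - 1289) = (40159/18)*(-8934060/6931) = -59797152590/20793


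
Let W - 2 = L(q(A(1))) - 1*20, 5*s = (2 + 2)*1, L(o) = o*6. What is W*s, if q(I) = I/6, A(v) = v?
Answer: -68/5 ≈ -13.600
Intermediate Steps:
q(I) = I/6 (q(I) = I*(⅙) = I/6)
L(o) = 6*o
s = ⅘ (s = ((2 + 2)*1)/5 = (4*1)/5 = (⅕)*4 = ⅘ ≈ 0.80000)
W = -17 (W = 2 + (6*((⅙)*1) - 1*20) = 2 + (6*(⅙) - 20) = 2 + (1 - 20) = 2 - 19 = -17)
W*s = -17*⅘ = -68/5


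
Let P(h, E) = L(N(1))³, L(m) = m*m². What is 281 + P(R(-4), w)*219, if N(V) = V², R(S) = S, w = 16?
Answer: 500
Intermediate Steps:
L(m) = m³
P(h, E) = 1 (P(h, E) = ((1²)³)³ = (1³)³ = 1³ = 1)
281 + P(R(-4), w)*219 = 281 + 1*219 = 281 + 219 = 500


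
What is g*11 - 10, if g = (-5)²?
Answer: 265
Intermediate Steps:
g = 25
g*11 - 10 = 25*11 - 10 = 275 - 10 = 265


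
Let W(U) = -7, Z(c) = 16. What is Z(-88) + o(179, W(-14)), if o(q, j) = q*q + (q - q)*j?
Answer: 32057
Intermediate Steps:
o(q, j) = q² (o(q, j) = q² + 0*j = q² + 0 = q²)
Z(-88) + o(179, W(-14)) = 16 + 179² = 16 + 32041 = 32057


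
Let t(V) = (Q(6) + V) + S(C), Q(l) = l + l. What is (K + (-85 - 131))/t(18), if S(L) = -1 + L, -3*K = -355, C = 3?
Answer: -293/96 ≈ -3.0521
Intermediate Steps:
K = 355/3 (K = -1/3*(-355) = 355/3 ≈ 118.33)
Q(l) = 2*l
t(V) = 14 + V (t(V) = (2*6 + V) + (-1 + 3) = (12 + V) + 2 = 14 + V)
(K + (-85 - 131))/t(18) = (355/3 + (-85 - 131))/(14 + 18) = (355/3 - 216)/32 = -293/3*1/32 = -293/96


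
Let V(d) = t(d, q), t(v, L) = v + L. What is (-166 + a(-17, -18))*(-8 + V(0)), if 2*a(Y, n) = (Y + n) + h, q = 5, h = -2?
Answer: 1107/2 ≈ 553.50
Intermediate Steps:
t(v, L) = L + v
a(Y, n) = -1 + Y/2 + n/2 (a(Y, n) = ((Y + n) - 2)/2 = (-2 + Y + n)/2 = -1 + Y/2 + n/2)
V(d) = 5 + d
(-166 + a(-17, -18))*(-8 + V(0)) = (-166 + (-1 + (1/2)*(-17) + (1/2)*(-18)))*(-8 + (5 + 0)) = (-166 + (-1 - 17/2 - 9))*(-8 + 5) = (-166 - 37/2)*(-3) = -369/2*(-3) = 1107/2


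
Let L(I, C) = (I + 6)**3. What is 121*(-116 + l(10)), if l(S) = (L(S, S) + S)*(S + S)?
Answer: 9922484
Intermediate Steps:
L(I, C) = (6 + I)**3
l(S) = 2*S*(S + (6 + S)**3) (l(S) = ((6 + S)**3 + S)*(S + S) = (S + (6 + S)**3)*(2*S) = 2*S*(S + (6 + S)**3))
121*(-116 + l(10)) = 121*(-116 + 2*10*(10 + (6 + 10)**3)) = 121*(-116 + 2*10*(10 + 16**3)) = 121*(-116 + 2*10*(10 + 4096)) = 121*(-116 + 2*10*4106) = 121*(-116 + 82120) = 121*82004 = 9922484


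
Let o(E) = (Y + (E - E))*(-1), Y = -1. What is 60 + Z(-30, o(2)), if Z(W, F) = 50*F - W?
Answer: 140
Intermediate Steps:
o(E) = 1 (o(E) = (-1 + (E - E))*(-1) = (-1 + 0)*(-1) = -1*(-1) = 1)
Z(W, F) = -W + 50*F
60 + Z(-30, o(2)) = 60 + (-1*(-30) + 50*1) = 60 + (30 + 50) = 60 + 80 = 140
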